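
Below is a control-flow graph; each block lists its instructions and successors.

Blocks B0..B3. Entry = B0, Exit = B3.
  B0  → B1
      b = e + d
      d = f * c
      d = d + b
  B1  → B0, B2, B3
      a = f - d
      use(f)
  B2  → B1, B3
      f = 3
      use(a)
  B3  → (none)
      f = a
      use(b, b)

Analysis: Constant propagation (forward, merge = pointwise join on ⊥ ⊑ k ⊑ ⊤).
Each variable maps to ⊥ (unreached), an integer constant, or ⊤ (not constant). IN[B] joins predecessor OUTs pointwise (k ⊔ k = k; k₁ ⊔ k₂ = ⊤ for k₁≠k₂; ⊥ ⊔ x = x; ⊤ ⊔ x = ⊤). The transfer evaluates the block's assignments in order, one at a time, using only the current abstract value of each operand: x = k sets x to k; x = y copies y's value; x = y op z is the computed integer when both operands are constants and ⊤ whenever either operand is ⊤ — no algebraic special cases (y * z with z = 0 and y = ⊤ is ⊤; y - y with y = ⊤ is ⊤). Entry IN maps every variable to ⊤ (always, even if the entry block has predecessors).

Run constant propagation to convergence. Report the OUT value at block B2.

Fixpoint table:
  B0:  IN=(all ⊤)  OUT=(all ⊤)
  B1:  IN=(all ⊤)  OUT=(all ⊤)
  B2:  IN=(all ⊤)  OUT={f:3; rest ⊤}
  B3:  IN=(all ⊤)  OUT=(all ⊤)

Merge at B2: IN[B2] = OUT[B1] = {a: ⊤, b: ⊤, c: ⊤, d: ⊤, e: ⊤, f: ⊤}
Applying B2's transfer function to that IN value gives OUT[B2] (row B2 above).

Answer: {a: ⊤, b: ⊤, c: ⊤, d: ⊤, e: ⊤, f: 3}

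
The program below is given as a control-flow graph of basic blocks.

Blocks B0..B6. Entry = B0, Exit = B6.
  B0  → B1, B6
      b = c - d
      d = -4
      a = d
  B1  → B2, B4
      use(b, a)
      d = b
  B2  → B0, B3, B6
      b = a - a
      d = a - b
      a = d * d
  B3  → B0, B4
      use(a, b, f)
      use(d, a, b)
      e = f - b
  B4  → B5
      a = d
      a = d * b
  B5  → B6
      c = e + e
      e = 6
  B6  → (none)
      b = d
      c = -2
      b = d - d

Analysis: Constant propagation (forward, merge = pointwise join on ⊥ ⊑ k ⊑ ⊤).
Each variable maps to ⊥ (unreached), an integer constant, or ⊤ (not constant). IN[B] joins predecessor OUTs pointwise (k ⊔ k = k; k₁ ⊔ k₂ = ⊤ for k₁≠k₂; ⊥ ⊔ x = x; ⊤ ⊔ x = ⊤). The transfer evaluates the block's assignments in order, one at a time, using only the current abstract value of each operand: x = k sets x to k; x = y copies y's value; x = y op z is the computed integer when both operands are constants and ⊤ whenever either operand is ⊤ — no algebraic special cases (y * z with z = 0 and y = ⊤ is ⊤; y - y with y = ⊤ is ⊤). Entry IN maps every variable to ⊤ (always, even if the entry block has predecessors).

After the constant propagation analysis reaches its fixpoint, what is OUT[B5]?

Converged values:
  B0:   IN=(all ⊤)   OUT={a:-4, d:-4; rest ⊤}
  B1:   IN={a:-4, d:-4; rest ⊤}   OUT={a:-4; rest ⊤}
  B2:   IN={a:-4; rest ⊤}   OUT={a:16, b:0, d:-4; rest ⊤}
  B3:   IN={a:16, b:0, d:-4; rest ⊤}   OUT={a:16, b:0, d:-4; rest ⊤}
  B4:   IN=(all ⊤)   OUT=(all ⊤)
  B5:   IN=(all ⊤)   OUT={e:6; rest ⊤}
  B6:   IN=(all ⊤)   OUT={c:-2; rest ⊤}

Merge at B5: IN[B5] = OUT[B4] = {a: ⊤, b: ⊤, c: ⊤, d: ⊤, e: ⊤, f: ⊤}
Applying B5's transfer function to that IN value gives OUT[B5] (row B5 above).

Answer: {a: ⊤, b: ⊤, c: ⊤, d: ⊤, e: 6, f: ⊤}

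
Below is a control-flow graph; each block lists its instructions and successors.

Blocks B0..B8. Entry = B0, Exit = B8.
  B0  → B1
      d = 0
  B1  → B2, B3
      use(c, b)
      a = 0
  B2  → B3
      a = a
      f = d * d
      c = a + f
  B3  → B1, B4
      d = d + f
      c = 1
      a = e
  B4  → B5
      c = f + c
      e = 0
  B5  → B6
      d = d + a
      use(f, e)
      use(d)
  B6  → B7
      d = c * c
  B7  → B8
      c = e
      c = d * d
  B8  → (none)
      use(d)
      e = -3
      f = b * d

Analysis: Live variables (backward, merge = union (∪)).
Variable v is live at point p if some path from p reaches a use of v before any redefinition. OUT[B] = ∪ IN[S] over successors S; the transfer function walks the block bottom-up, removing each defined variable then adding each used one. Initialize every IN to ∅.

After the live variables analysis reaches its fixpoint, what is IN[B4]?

Answer: {a, b, c, d, f}

Derivation:
Fixpoint table:
  B0: | IN={b, c, e, f} | OUT={b, c, d, e, f}
  B1: | IN={b, c, d, e, f} | OUT={a, b, d, e, f}
  B2: | IN={a, b, d, e} | OUT={b, d, e, f}
  B3: | IN={b, d, e, f} | OUT={a, b, c, d, e, f}
  B4: | IN={a, b, c, d, f} | OUT={a, b, c, d, e, f}
  B5: | IN={a, b, c, d, e, f} | OUT={b, c, e}
  B6: | IN={b, c, e} | OUT={b, d, e}
  B7: | IN={b, d, e} | OUT={b, d}
  B8: | IN={b, d} | OUT={}

Merge at B4: OUT[B4] = IN[B5] = {a, b, c, d, e, f}
Applying B4's transfer function to that OUT value gives IN[B4] (row B4 above).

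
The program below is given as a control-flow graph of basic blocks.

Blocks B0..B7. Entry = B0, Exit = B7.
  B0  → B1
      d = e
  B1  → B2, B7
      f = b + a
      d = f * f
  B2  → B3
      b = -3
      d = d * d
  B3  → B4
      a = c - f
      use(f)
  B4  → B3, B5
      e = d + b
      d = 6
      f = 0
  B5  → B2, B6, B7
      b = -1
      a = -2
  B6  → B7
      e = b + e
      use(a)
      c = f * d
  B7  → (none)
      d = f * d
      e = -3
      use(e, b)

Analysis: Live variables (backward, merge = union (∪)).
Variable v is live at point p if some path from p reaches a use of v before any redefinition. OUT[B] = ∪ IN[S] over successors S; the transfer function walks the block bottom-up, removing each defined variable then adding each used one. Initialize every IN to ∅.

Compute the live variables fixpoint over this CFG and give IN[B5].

Fixpoint table:
  B0: | IN={a, b, c, e} | OUT={a, b, c}
  B1: | IN={a, b, c} | OUT={b, c, d, f}
  B2: | IN={c, d, f} | OUT={b, c, d, f}
  B3: | IN={b, c, d, f} | OUT={b, c, d}
  B4: | IN={b, c, d} | OUT={b, c, d, e, f}
  B5: | IN={c, d, e, f} | OUT={a, b, c, d, e, f}
  B6: | IN={a, b, d, e, f} | OUT={b, d, f}
  B7: | IN={b, d, f} | OUT={}

Merge at B5: OUT[B5] = IN[B2] ⊔ IN[B6] ⊔ IN[B7] = {a, b, c, d, e, f}
Applying B5's transfer function to that OUT value gives IN[B5] (row B5 above).

Answer: {c, d, e, f}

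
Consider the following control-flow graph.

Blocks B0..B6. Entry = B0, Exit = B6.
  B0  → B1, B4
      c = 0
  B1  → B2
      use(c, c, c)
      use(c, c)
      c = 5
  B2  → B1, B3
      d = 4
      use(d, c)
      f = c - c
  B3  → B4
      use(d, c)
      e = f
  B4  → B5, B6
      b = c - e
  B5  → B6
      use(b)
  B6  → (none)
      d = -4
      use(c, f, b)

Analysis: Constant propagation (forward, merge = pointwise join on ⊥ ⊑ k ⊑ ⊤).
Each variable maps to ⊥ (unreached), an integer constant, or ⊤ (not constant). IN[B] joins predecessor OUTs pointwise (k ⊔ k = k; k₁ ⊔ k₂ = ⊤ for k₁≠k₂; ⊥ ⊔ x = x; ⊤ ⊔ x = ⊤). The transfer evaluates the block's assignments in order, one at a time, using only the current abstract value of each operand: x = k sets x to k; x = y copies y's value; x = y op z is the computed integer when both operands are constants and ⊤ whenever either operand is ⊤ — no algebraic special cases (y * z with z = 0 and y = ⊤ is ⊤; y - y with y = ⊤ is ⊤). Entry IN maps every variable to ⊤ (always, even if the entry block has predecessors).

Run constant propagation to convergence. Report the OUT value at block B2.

Per-block solution:
  B0:  IN=(all ⊤)  OUT={c:0; rest ⊤}
  B1:  IN=(all ⊤)  OUT={c:5; rest ⊤}
  B2:  IN={c:5; rest ⊤}  OUT={c:5, d:4, f:0; rest ⊤}
  B3:  IN={c:5, d:4, f:0; rest ⊤}  OUT={c:5, d:4, e:0, f:0; rest ⊤}
  B4:  IN=(all ⊤)  OUT=(all ⊤)
  B5:  IN=(all ⊤)  OUT=(all ⊤)
  B6:  IN=(all ⊤)  OUT={d:-4; rest ⊤}

Merge at B2: IN[B2] = OUT[B1] = {a: ⊤, b: ⊤, c: 5, d: ⊤, e: ⊤, f: ⊤}
Applying B2's transfer function to that IN value gives OUT[B2] (row B2 above).

Answer: {a: ⊤, b: ⊤, c: 5, d: 4, e: ⊤, f: 0}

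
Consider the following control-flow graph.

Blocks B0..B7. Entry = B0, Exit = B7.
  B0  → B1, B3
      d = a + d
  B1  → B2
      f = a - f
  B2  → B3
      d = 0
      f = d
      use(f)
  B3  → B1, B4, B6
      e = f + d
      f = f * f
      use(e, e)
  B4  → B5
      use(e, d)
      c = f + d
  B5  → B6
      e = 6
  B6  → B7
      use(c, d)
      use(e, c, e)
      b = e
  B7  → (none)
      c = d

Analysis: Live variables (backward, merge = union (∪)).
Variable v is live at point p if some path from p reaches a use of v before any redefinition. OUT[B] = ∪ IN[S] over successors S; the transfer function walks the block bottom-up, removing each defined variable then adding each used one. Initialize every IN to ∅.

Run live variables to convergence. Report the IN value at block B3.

Answer: {a, c, d, f}

Derivation:
Fixpoint table:
  B0:  IN={a, c, d, f}  OUT={a, c, d, f}
  B1:  IN={a, c, f}  OUT={a, c}
  B2:  IN={a, c}  OUT={a, c, d, f}
  B3:  IN={a, c, d, f}  OUT={a, c, d, e, f}
  B4:  IN={d, e, f}  OUT={c, d}
  B5:  IN={c, d}  OUT={c, d, e}
  B6:  IN={c, d, e}  OUT={d}
  B7:  IN={d}  OUT={}

Merge at B3: OUT[B3] = IN[B1] ⊔ IN[B4] ⊔ IN[B6] = {a, c, d, e, f}
Applying B3's transfer function to that OUT value gives IN[B3] (row B3 above).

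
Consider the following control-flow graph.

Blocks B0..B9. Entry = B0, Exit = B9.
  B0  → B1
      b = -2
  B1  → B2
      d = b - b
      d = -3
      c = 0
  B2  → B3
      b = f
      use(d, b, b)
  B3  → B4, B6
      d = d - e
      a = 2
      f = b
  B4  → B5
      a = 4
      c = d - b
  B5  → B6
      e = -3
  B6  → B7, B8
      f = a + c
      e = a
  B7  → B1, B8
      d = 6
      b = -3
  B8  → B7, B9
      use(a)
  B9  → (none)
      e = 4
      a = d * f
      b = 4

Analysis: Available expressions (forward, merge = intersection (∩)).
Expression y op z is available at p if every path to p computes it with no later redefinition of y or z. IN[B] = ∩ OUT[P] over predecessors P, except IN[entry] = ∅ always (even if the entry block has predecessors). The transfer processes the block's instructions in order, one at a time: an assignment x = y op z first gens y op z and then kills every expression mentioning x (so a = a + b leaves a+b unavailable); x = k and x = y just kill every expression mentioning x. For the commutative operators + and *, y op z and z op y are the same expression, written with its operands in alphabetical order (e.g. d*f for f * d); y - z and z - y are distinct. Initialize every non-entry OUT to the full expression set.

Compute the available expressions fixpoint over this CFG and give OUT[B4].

Fixpoint table:
  B0:   IN={}   OUT={}
  B1:   IN={}   OUT={b-b}
  B2:   IN={b-b}   OUT={}
  B3:   IN={}   OUT={}
  B4:   IN={}   OUT={d-b}
  B5:   IN={d-b}   OUT={d-b}
  B6:   IN={}   OUT={a+c}
  B7:   IN={a+c}   OUT={a+c}
  B8:   IN={a+c}   OUT={a+c}
  B9:   IN={a+c}   OUT={d*f}

Merge at B4: IN[B4] = OUT[B3] = {}
Applying B4's transfer function to that IN value gives OUT[B4] (row B4 above).

Answer: {d-b}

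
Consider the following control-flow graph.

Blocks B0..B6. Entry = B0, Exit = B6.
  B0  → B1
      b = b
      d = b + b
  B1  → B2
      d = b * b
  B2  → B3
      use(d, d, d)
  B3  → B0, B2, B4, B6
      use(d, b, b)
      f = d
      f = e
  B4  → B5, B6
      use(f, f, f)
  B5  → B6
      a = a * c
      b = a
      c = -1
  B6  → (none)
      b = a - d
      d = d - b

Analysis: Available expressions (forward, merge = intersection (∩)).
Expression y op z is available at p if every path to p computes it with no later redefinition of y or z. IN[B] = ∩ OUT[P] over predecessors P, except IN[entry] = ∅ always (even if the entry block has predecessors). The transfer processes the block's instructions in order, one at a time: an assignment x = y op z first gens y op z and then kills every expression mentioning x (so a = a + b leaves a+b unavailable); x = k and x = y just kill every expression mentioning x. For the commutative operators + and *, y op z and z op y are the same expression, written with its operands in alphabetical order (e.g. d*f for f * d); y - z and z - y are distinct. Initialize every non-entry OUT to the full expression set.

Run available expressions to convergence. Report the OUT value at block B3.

Answer: {b*b, b+b}

Derivation:
Converged values:
  B0: | IN={} | OUT={b+b}
  B1: | IN={b+b} | OUT={b*b, b+b}
  B2: | IN={b*b, b+b} | OUT={b*b, b+b}
  B3: | IN={b*b, b+b} | OUT={b*b, b+b}
  B4: | IN={b*b, b+b} | OUT={b*b, b+b}
  B5: | IN={b*b, b+b} | OUT={}
  B6: | IN={} | OUT={}

Merge at B3: IN[B3] = OUT[B2] = {b*b, b+b}
Applying B3's transfer function to that IN value gives OUT[B3] (row B3 above).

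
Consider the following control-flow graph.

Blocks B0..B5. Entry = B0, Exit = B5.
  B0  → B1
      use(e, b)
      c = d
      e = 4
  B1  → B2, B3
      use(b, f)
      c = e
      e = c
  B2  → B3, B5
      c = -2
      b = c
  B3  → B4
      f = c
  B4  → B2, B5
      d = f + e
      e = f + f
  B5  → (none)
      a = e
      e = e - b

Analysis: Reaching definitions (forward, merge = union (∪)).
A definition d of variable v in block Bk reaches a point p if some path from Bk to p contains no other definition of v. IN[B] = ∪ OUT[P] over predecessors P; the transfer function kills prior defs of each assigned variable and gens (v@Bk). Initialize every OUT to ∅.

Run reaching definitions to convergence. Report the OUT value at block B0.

Answer: {c@B0, e@B0}

Working:
Per-block solution:
  B0:  IN={}  OUT={c@B0, e@B0}
  B1:  IN={c@B0, e@B0}  OUT={c@B1, e@B1}
  B2:  IN={b@B2, c@B1, c@B2, d@B4, e@B1, e@B4, f@B3}  OUT={b@B2, c@B2, d@B4, e@B1, e@B4, f@B3}
  B3:  IN={b@B2, c@B1, c@B2, d@B4, e@B1, e@B4, f@B3}  OUT={b@B2, c@B1, c@B2, d@B4, e@B1, e@B4, f@B3}
  B4:  IN={b@B2, c@B1, c@B2, d@B4, e@B1, e@B4, f@B3}  OUT={b@B2, c@B1, c@B2, d@B4, e@B4, f@B3}
  B5:  IN={b@B2, c@B1, c@B2, d@B4, e@B1, e@B4, f@B3}  OUT={a@B5, b@B2, c@B1, c@B2, d@B4, e@B5, f@B3}

B0 is the boundary node: IN[B0] = {}
Applying B0's transfer function to that IN value gives OUT[B0] (row B0 above).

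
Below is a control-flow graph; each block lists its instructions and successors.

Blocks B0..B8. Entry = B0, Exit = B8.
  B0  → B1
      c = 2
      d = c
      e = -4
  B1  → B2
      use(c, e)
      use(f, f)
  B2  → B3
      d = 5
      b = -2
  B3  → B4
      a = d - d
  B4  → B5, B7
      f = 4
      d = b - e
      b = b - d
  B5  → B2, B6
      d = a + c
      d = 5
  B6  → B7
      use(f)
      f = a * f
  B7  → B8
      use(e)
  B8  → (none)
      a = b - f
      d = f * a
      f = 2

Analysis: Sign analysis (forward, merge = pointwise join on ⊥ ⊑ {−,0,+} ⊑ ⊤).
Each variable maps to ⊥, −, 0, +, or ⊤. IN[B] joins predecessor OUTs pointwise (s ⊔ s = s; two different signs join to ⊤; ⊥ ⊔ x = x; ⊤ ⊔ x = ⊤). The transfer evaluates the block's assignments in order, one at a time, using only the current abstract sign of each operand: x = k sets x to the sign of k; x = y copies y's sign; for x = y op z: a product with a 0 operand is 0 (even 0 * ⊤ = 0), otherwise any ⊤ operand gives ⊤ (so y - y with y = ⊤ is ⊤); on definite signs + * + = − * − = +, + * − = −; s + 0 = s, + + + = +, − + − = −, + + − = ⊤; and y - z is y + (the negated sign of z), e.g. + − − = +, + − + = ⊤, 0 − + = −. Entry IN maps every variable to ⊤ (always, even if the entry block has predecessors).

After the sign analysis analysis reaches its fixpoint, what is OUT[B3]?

Converged values:
  B0:  IN=(all ⊤)  OUT={c:+, d:+, e:-; rest ⊤}
  B1:  IN={c:+, d:+, e:-; rest ⊤}  OUT={c:+, d:+, e:-; rest ⊤}
  B2:  IN={c:+, d:+, e:-; rest ⊤}  OUT={b:-, c:+, d:+, e:-; rest ⊤}
  B3:  IN={b:-, c:+, d:+, e:-; rest ⊤}  OUT={b:-, c:+, d:+, e:-; rest ⊤}
  B4:  IN={b:-, c:+, d:+, e:-; rest ⊤}  OUT={c:+, e:-, f:+; rest ⊤}
  B5:  IN={c:+, e:-, f:+; rest ⊤}  OUT={c:+, d:+, e:-, f:+; rest ⊤}
  B6:  IN={c:+, d:+, e:-, f:+; rest ⊤}  OUT={c:+, d:+, e:-; rest ⊤}
  B7:  IN={c:+, e:-; rest ⊤}  OUT={c:+, e:-; rest ⊤}
  B8:  IN={c:+, e:-; rest ⊤}  OUT={c:+, e:-, f:+; rest ⊤}

Merge at B3: IN[B3] = OUT[B2] = {a: ⊤, b: -, c: +, d: +, e: -, f: ⊤}
Applying B3's transfer function to that IN value gives OUT[B3] (row B3 above).

Answer: {a: ⊤, b: -, c: +, d: +, e: -, f: ⊤}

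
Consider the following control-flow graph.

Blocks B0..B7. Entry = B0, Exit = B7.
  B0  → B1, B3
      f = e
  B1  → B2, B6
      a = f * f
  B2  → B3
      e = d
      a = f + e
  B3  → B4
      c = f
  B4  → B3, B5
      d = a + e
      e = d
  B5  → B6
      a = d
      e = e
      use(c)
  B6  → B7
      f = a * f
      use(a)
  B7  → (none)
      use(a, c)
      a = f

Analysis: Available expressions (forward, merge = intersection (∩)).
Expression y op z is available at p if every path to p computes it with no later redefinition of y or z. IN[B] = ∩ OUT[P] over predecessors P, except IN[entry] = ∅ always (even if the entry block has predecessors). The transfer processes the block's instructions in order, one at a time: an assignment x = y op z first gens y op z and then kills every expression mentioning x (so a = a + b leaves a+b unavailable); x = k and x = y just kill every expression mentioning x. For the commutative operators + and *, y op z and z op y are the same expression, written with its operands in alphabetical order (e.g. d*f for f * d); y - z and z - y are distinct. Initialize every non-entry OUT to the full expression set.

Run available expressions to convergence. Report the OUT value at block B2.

Converged values:
  B0:  IN={}  OUT={}
  B1:  IN={}  OUT={f*f}
  B2:  IN={f*f}  OUT={e+f, f*f}
  B3:  IN={}  OUT={}
  B4:  IN={}  OUT={}
  B5:  IN={}  OUT={}
  B6:  IN={}  OUT={}
  B7:  IN={}  OUT={}

Merge at B2: IN[B2] = OUT[B1] = {f*f}
Applying B2's transfer function to that IN value gives OUT[B2] (row B2 above).

Answer: {e+f, f*f}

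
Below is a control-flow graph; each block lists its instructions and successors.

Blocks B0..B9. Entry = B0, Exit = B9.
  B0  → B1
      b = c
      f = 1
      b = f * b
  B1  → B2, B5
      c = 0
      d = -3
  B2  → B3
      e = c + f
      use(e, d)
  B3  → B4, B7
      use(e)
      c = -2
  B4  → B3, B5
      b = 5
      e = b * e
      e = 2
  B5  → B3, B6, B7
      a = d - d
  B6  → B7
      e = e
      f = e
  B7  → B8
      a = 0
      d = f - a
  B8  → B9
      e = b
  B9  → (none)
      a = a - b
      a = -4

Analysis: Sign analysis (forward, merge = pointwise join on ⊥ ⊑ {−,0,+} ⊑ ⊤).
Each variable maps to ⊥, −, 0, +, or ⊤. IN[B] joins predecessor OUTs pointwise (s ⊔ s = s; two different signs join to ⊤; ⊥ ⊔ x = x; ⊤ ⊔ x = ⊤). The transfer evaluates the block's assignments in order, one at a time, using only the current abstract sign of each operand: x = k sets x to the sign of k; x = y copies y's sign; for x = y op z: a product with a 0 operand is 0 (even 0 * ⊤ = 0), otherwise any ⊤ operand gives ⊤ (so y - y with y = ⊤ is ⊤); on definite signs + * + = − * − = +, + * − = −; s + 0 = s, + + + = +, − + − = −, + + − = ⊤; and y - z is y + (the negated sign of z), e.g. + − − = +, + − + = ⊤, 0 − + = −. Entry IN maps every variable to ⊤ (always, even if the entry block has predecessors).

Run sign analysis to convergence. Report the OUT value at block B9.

Per-block solution:
  B0: | IN=(all ⊤) | OUT={f:+; rest ⊤}
  B1: | IN={f:+; rest ⊤} | OUT={c:0, d:-, f:+; rest ⊤}
  B2: | IN={c:0, d:-, f:+; rest ⊤} | OUT={c:0, d:-, e:+, f:+; rest ⊤}
  B3: | IN={d:-, f:+; rest ⊤} | OUT={c:-, d:-, f:+; rest ⊤}
  B4: | IN={c:-, d:-, f:+; rest ⊤} | OUT={b:+, c:-, d:-, e:+, f:+; rest ⊤}
  B5: | IN={d:-, f:+; rest ⊤} | OUT={d:-, f:+; rest ⊤}
  B6: | IN={d:-, f:+; rest ⊤} | OUT={d:-; rest ⊤}
  B7: | IN={d:-; rest ⊤} | OUT={a:0; rest ⊤}
  B8: | IN={a:0; rest ⊤} | OUT={a:0; rest ⊤}
  B9: | IN={a:0; rest ⊤} | OUT={a:-; rest ⊤}

Merge at B9: IN[B9] = OUT[B8] = {a: 0, b: ⊤, c: ⊤, d: ⊤, e: ⊤, f: ⊤}
Applying B9's transfer function to that IN value gives OUT[B9] (row B9 above).

Answer: {a: -, b: ⊤, c: ⊤, d: ⊤, e: ⊤, f: ⊤}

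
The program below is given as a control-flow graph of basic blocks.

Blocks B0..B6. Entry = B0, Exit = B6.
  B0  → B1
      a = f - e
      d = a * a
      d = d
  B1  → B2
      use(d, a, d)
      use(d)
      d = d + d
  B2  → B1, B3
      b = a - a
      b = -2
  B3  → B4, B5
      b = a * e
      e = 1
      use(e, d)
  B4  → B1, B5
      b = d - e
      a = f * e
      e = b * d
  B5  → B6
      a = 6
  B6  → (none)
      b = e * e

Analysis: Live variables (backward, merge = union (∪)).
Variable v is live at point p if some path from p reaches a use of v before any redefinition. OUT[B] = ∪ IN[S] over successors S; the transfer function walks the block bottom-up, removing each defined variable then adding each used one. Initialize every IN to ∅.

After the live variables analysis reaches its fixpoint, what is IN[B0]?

Answer: {e, f}

Working:
Fixpoint table:
  B0: | IN={e, f} | OUT={a, d, e, f}
  B1: | IN={a, d, e, f} | OUT={a, d, e, f}
  B2: | IN={a, d, e, f} | OUT={a, d, e, f}
  B3: | IN={a, d, e, f} | OUT={d, e, f}
  B4: | IN={d, e, f} | OUT={a, d, e, f}
  B5: | IN={e} | OUT={e}
  B6: | IN={e} | OUT={}

Merge at B0: OUT[B0] = IN[B1] = {a, d, e, f}
Applying B0's transfer function to that OUT value gives IN[B0] (row B0 above).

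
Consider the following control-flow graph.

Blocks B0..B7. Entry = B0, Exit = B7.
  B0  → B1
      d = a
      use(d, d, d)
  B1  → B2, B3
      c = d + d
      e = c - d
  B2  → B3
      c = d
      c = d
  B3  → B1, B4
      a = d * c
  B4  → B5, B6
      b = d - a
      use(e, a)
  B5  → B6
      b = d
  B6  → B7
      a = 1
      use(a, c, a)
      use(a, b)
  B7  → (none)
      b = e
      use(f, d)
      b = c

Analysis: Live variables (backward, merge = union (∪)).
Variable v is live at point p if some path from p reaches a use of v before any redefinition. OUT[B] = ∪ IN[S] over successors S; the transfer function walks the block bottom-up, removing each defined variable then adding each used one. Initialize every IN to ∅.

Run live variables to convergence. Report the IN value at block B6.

Answer: {b, c, d, e, f}

Derivation:
Per-block solution:
  B0:  IN={a, f}  OUT={d, f}
  B1:  IN={d, f}  OUT={c, d, e, f}
  B2:  IN={d, e, f}  OUT={c, d, e, f}
  B3:  IN={c, d, e, f}  OUT={a, c, d, e, f}
  B4:  IN={a, c, d, e, f}  OUT={b, c, d, e, f}
  B5:  IN={c, d, e, f}  OUT={b, c, d, e, f}
  B6:  IN={b, c, d, e, f}  OUT={c, d, e, f}
  B7:  IN={c, d, e, f}  OUT={}

Merge at B6: OUT[B6] = IN[B7] = {c, d, e, f}
Applying B6's transfer function to that OUT value gives IN[B6] (row B6 above).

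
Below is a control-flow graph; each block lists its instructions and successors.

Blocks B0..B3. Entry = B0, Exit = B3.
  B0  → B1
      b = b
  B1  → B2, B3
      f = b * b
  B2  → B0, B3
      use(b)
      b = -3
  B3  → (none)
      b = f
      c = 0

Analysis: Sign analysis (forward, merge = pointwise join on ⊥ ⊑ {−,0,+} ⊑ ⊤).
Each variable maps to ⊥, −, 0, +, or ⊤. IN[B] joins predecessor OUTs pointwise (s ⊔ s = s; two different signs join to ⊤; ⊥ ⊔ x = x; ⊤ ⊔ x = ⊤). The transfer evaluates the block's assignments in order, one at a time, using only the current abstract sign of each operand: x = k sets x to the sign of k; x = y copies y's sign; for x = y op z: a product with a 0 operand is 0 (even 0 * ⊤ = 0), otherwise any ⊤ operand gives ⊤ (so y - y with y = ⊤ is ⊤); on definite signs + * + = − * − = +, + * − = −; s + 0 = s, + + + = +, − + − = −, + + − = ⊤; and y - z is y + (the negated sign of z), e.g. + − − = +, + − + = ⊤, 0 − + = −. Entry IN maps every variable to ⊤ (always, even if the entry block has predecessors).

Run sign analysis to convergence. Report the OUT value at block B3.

Converged values:
  B0:  IN=(all ⊤)  OUT=(all ⊤)
  B1:  IN=(all ⊤)  OUT=(all ⊤)
  B2:  IN=(all ⊤)  OUT={b:-; rest ⊤}
  B3:  IN=(all ⊤)  OUT={c:0; rest ⊤}

Merge at B3: IN[B3] = OUT[B1] ⊔ OUT[B2] = {a: ⊤, b: ⊤, c: ⊤, d: ⊤, e: ⊤, f: ⊤}
Applying B3's transfer function to that IN value gives OUT[B3] (row B3 above).

Answer: {a: ⊤, b: ⊤, c: 0, d: ⊤, e: ⊤, f: ⊤}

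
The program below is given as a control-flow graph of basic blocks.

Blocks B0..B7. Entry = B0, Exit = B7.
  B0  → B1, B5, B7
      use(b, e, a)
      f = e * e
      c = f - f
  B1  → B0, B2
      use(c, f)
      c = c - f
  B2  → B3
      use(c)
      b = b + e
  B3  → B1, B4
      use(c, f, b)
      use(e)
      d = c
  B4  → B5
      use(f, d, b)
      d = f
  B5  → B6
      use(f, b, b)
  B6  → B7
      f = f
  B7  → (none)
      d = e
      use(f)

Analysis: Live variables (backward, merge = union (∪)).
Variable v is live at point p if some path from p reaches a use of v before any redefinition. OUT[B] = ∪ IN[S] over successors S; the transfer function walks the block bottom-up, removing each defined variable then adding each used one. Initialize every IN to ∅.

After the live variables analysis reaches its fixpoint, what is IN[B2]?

Answer: {a, b, c, e, f}

Derivation:
Converged values:
  B0: | IN={a, b, e} | OUT={a, b, c, e, f}
  B1: | IN={a, b, c, e, f} | OUT={a, b, c, e, f}
  B2: | IN={a, b, c, e, f} | OUT={a, b, c, e, f}
  B3: | IN={a, b, c, e, f} | OUT={a, b, c, d, e, f}
  B4: | IN={b, d, e, f} | OUT={b, e, f}
  B5: | IN={b, e, f} | OUT={e, f}
  B6: | IN={e, f} | OUT={e, f}
  B7: | IN={e, f} | OUT={}

Merge at B2: OUT[B2] = IN[B3] = {a, b, c, e, f}
Applying B2's transfer function to that OUT value gives IN[B2] (row B2 above).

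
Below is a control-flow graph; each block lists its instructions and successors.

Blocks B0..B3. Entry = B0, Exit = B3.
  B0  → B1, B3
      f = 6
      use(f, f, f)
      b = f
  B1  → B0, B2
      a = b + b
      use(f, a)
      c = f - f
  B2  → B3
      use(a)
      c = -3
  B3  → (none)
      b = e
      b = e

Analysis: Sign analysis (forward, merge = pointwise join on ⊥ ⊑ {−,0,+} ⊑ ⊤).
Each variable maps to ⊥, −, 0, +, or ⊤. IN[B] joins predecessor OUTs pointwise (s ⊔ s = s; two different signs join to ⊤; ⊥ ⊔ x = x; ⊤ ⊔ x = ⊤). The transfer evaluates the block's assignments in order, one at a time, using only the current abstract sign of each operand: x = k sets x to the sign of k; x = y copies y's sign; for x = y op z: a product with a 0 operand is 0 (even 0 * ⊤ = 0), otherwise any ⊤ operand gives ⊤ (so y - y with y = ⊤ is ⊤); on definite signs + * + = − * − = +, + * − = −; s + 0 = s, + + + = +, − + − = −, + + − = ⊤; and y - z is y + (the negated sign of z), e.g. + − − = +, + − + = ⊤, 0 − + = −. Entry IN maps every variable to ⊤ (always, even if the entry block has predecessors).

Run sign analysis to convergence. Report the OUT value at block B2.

Answer: {a: +, b: +, c: -, d: ⊤, e: ⊤, f: +}

Working:
Fixpoint table:
  B0: | IN=(all ⊤) | OUT={b:+, f:+; rest ⊤}
  B1: | IN={b:+, f:+; rest ⊤} | OUT={a:+, b:+, f:+; rest ⊤}
  B2: | IN={a:+, b:+, f:+; rest ⊤} | OUT={a:+, b:+, c:-, f:+; rest ⊤}
  B3: | IN={b:+, f:+; rest ⊤} | OUT={f:+; rest ⊤}

Merge at B2: IN[B2] = OUT[B1] = {a: +, b: +, c: ⊤, d: ⊤, e: ⊤, f: +}
Applying B2's transfer function to that IN value gives OUT[B2] (row B2 above).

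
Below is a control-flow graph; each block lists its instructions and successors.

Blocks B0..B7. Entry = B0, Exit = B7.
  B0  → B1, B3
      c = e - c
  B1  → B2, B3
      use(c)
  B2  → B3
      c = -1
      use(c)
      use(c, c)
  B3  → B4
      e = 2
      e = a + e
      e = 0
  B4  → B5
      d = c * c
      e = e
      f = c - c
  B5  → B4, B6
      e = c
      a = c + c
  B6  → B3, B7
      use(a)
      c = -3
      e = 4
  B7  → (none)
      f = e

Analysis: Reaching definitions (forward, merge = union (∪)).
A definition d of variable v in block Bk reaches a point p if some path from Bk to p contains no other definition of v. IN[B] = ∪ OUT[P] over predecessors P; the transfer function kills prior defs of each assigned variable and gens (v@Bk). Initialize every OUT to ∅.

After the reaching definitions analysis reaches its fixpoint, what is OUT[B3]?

Converged values:
  B0: | IN={} | OUT={c@B0}
  B1: | IN={c@B0} | OUT={c@B0}
  B2: | IN={c@B0} | OUT={c@B2}
  B3: | IN={a@B5, c@B0, c@B2, c@B6, d@B4, e@B6, f@B4} | OUT={a@B5, c@B0, c@B2, c@B6, d@B4, e@B3, f@B4}
  B4: | IN={a@B5, c@B0, c@B2, c@B6, d@B4, e@B3, e@B5, f@B4} | OUT={a@B5, c@B0, c@B2, c@B6, d@B4, e@B4, f@B4}
  B5: | IN={a@B5, c@B0, c@B2, c@B6, d@B4, e@B4, f@B4} | OUT={a@B5, c@B0, c@B2, c@B6, d@B4, e@B5, f@B4}
  B6: | IN={a@B5, c@B0, c@B2, c@B6, d@B4, e@B5, f@B4} | OUT={a@B5, c@B6, d@B4, e@B6, f@B4}
  B7: | IN={a@B5, c@B6, d@B4, e@B6, f@B4} | OUT={a@B5, c@B6, d@B4, e@B6, f@B7}

Merge at B3: IN[B3] = OUT[B0] ⊔ OUT[B1] ⊔ OUT[B2] ⊔ OUT[B6] = {a@B5, c@B0, c@B2, c@B6, d@B4, e@B6, f@B4}
Applying B3's transfer function to that IN value gives OUT[B3] (row B3 above).

Answer: {a@B5, c@B0, c@B2, c@B6, d@B4, e@B3, f@B4}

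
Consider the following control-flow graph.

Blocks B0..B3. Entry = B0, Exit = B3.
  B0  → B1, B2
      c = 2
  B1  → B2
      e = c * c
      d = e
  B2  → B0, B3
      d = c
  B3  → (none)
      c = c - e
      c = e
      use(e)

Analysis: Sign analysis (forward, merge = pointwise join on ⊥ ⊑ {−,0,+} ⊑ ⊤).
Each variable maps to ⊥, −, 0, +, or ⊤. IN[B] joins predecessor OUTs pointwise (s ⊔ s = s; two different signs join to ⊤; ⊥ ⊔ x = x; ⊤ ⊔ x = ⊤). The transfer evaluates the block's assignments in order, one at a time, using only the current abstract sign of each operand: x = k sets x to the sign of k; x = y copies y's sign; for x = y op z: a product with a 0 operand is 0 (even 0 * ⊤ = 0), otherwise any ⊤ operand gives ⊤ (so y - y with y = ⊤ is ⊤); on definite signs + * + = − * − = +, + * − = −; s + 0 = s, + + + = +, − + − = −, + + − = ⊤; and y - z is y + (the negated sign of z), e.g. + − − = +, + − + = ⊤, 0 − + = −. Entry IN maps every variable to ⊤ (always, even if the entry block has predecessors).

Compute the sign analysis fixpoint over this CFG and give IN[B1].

Fixpoint table:
  B0:  IN=(all ⊤)  OUT={c:+; rest ⊤}
  B1:  IN={c:+; rest ⊤}  OUT={c:+, d:+, e:+; rest ⊤}
  B2:  IN={c:+; rest ⊤}  OUT={c:+, d:+; rest ⊤}
  B3:  IN={c:+, d:+; rest ⊤}  OUT={d:+; rest ⊤}

Merge at B1: IN[B1] = OUT[B0] = {a: ⊤, b: ⊤, c: +, d: ⊤, e: ⊤, f: ⊤}

Answer: {a: ⊤, b: ⊤, c: +, d: ⊤, e: ⊤, f: ⊤}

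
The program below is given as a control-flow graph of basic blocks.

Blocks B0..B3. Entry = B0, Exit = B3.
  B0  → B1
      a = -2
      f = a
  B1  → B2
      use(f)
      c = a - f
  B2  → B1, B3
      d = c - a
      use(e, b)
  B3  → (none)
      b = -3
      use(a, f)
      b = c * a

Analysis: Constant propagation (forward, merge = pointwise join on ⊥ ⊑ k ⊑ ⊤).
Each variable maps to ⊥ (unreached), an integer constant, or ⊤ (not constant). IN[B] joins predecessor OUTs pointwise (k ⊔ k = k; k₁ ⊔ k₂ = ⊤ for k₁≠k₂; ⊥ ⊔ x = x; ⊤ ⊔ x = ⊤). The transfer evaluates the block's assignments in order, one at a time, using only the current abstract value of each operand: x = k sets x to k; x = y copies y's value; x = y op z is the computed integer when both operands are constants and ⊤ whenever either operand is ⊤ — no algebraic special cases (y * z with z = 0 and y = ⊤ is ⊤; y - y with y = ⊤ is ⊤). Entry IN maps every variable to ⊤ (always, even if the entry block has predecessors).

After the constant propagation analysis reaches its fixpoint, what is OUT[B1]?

Answer: {a: -2, b: ⊤, c: 0, d: ⊤, e: ⊤, f: -2}

Working:
Fixpoint table:
  B0:  IN=(all ⊤)  OUT={a:-2, f:-2; rest ⊤}
  B1:  IN={a:-2, f:-2; rest ⊤}  OUT={a:-2, c:0, f:-2; rest ⊤}
  B2:  IN={a:-2, c:0, f:-2; rest ⊤}  OUT={a:-2, c:0, d:2, f:-2; rest ⊤}
  B3:  IN={a:-2, c:0, d:2, f:-2; rest ⊤}  OUT={a:-2, b:0, c:0, d:2, f:-2; rest ⊤}

Merge at B1: IN[B1] = OUT[B0] ⊔ OUT[B2] = {a: -2, b: ⊤, c: ⊤, d: ⊤, e: ⊤, f: -2}
Applying B1's transfer function to that IN value gives OUT[B1] (row B1 above).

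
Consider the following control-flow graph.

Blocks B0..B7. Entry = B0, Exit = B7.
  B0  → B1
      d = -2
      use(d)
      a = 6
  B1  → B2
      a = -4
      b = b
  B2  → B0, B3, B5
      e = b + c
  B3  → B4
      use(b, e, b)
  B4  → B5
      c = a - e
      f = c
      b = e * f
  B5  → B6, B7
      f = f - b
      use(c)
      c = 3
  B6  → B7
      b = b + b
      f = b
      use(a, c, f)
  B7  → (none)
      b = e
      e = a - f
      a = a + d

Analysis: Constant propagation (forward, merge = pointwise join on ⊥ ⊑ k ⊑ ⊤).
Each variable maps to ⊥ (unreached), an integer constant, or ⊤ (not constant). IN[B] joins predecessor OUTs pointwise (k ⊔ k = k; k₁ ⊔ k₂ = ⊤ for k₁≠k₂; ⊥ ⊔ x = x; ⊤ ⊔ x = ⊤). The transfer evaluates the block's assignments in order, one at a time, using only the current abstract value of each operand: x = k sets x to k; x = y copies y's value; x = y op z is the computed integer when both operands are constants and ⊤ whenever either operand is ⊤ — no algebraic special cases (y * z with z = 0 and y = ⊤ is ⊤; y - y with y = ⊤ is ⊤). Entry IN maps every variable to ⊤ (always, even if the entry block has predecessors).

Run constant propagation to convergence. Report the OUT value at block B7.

Converged values:
  B0:  IN=(all ⊤)  OUT={a:6, d:-2; rest ⊤}
  B1:  IN={a:6, d:-2; rest ⊤}  OUT={a:-4, d:-2; rest ⊤}
  B2:  IN={a:-4, d:-2; rest ⊤}  OUT={a:-4, d:-2; rest ⊤}
  B3:  IN={a:-4, d:-2; rest ⊤}  OUT={a:-4, d:-2; rest ⊤}
  B4:  IN={a:-4, d:-2; rest ⊤}  OUT={a:-4, d:-2; rest ⊤}
  B5:  IN={a:-4, d:-2; rest ⊤}  OUT={a:-4, c:3, d:-2; rest ⊤}
  B6:  IN={a:-4, c:3, d:-2; rest ⊤}  OUT={a:-4, c:3, d:-2; rest ⊤}
  B7:  IN={a:-4, c:3, d:-2; rest ⊤}  OUT={a:-6, c:3, d:-2; rest ⊤}

Merge at B7: IN[B7] = OUT[B5] ⊔ OUT[B6] = {a: -4, b: ⊤, c: 3, d: -2, e: ⊤, f: ⊤}
Applying B7's transfer function to that IN value gives OUT[B7] (row B7 above).

Answer: {a: -6, b: ⊤, c: 3, d: -2, e: ⊤, f: ⊤}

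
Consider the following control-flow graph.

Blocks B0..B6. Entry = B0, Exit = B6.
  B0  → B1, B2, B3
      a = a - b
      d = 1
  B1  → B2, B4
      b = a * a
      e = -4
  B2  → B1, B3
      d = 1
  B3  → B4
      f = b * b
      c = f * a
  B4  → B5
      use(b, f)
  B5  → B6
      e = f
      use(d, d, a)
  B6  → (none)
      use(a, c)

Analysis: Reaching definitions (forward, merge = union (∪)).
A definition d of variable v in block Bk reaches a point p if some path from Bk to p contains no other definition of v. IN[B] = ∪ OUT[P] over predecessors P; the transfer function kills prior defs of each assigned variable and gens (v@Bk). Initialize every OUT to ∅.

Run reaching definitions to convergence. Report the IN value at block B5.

Answer: {a@B0, b@B1, c@B3, d@B0, d@B2, e@B1, f@B3}

Working:
Converged values:
  B0: | IN={} | OUT={a@B0, d@B0}
  B1: | IN={a@B0, b@B1, d@B0, d@B2, e@B1} | OUT={a@B0, b@B1, d@B0, d@B2, e@B1}
  B2: | IN={a@B0, b@B1, d@B0, d@B2, e@B1} | OUT={a@B0, b@B1, d@B2, e@B1}
  B3: | IN={a@B0, b@B1, d@B0, d@B2, e@B1} | OUT={a@B0, b@B1, c@B3, d@B0, d@B2, e@B1, f@B3}
  B4: | IN={a@B0, b@B1, c@B3, d@B0, d@B2, e@B1, f@B3} | OUT={a@B0, b@B1, c@B3, d@B0, d@B2, e@B1, f@B3}
  B5: | IN={a@B0, b@B1, c@B3, d@B0, d@B2, e@B1, f@B3} | OUT={a@B0, b@B1, c@B3, d@B0, d@B2, e@B5, f@B3}
  B6: | IN={a@B0, b@B1, c@B3, d@B0, d@B2, e@B5, f@B3} | OUT={a@B0, b@B1, c@B3, d@B0, d@B2, e@B5, f@B3}

Merge at B5: IN[B5] = OUT[B4] = {a@B0, b@B1, c@B3, d@B0, d@B2, e@B1, f@B3}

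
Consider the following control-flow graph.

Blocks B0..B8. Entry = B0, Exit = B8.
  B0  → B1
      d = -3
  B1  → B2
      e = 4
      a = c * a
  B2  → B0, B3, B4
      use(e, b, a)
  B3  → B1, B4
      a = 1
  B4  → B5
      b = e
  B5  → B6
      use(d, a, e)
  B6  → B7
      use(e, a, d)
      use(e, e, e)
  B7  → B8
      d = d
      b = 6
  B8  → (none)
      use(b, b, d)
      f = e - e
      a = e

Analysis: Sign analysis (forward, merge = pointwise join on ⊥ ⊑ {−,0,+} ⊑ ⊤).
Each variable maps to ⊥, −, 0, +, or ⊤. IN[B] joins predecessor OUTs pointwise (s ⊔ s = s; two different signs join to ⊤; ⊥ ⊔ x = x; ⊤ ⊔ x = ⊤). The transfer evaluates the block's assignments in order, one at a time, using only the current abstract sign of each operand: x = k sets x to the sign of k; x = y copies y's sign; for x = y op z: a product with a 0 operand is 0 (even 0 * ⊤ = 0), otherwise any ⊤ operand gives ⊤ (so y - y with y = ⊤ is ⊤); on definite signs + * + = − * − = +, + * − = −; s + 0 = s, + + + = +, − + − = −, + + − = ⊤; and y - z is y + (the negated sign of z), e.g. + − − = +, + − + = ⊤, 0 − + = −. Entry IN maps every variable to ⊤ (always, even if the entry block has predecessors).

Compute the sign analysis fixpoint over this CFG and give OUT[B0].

Answer: {a: ⊤, b: ⊤, c: ⊤, d: -, e: ⊤, f: ⊤}

Trace:
Fixpoint table:
  B0:  IN=(all ⊤)  OUT={d:-; rest ⊤}
  B1:  IN={d:-; rest ⊤}  OUT={d:-, e:+; rest ⊤}
  B2:  IN={d:-, e:+; rest ⊤}  OUT={d:-, e:+; rest ⊤}
  B3:  IN={d:-, e:+; rest ⊤}  OUT={a:+, d:-, e:+; rest ⊤}
  B4:  IN={d:-, e:+; rest ⊤}  OUT={b:+, d:-, e:+; rest ⊤}
  B5:  IN={b:+, d:-, e:+; rest ⊤}  OUT={b:+, d:-, e:+; rest ⊤}
  B6:  IN={b:+, d:-, e:+; rest ⊤}  OUT={b:+, d:-, e:+; rest ⊤}
  B7:  IN={b:+, d:-, e:+; rest ⊤}  OUT={b:+, d:-, e:+; rest ⊤}
  B8:  IN={b:+, d:-, e:+; rest ⊤}  OUT={a:+, b:+, d:-, e:+; rest ⊤}

Merge at B0 (entry node, so the boundary value (all ⊤) is joined with the incoming edge(s)): IN[B0] = (all ⊤) ⊔ OUT[B2] = {a: ⊤, b: ⊤, c: ⊤, d: ⊤, e: ⊤, f: ⊤}
Applying B0's transfer function to that IN value gives OUT[B0] (row B0 above).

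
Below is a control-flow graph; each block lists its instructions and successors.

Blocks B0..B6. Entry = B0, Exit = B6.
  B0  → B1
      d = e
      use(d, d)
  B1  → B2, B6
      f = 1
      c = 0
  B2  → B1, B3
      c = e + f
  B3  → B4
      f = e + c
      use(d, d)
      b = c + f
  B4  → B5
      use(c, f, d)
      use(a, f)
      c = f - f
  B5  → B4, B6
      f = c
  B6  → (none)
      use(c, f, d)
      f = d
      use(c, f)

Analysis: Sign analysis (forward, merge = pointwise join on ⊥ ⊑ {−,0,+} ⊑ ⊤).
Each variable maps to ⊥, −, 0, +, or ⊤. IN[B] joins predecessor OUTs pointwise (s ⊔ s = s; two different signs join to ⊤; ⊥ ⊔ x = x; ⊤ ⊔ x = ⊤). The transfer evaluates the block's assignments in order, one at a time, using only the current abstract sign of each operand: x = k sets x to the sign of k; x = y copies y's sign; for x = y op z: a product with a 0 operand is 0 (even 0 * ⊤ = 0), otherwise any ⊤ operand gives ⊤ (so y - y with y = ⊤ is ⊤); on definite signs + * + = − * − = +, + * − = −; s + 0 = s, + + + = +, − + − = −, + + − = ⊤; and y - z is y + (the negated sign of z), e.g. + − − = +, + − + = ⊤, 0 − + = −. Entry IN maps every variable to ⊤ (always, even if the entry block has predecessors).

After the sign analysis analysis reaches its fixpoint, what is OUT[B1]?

Answer: {a: ⊤, b: ⊤, c: 0, d: ⊤, e: ⊤, f: +}

Trace:
Fixpoint table:
  B0:  IN=(all ⊤)  OUT=(all ⊤)
  B1:  IN=(all ⊤)  OUT={c:0, f:+; rest ⊤}
  B2:  IN={c:0, f:+; rest ⊤}  OUT={f:+; rest ⊤}
  B3:  IN={f:+; rest ⊤}  OUT=(all ⊤)
  B4:  IN=(all ⊤)  OUT=(all ⊤)
  B5:  IN=(all ⊤)  OUT=(all ⊤)
  B6:  IN=(all ⊤)  OUT=(all ⊤)

Merge at B1: IN[B1] = OUT[B0] ⊔ OUT[B2] = {a: ⊤, b: ⊤, c: ⊤, d: ⊤, e: ⊤, f: ⊤}
Applying B1's transfer function to that IN value gives OUT[B1] (row B1 above).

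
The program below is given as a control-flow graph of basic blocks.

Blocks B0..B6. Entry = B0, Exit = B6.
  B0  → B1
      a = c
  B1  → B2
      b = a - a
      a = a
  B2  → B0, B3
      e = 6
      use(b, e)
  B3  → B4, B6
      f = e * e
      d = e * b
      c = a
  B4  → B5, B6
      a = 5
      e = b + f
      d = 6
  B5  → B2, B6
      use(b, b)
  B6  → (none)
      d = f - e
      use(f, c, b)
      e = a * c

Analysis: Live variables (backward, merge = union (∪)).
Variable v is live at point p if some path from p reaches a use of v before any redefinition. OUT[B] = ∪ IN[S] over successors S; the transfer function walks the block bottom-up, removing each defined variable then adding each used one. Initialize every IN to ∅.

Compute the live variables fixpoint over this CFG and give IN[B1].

Per-block solution:
  B0: | IN={c} | OUT={a, c}
  B1: | IN={a, c} | OUT={a, b, c}
  B2: | IN={a, b, c} | OUT={a, b, c, e}
  B3: | IN={a, b, e} | OUT={a, b, c, e, f}
  B4: | IN={b, c, f} | OUT={a, b, c, e, f}
  B5: | IN={a, b, c, e, f} | OUT={a, b, c, e, f}
  B6: | IN={a, b, c, e, f} | OUT={}

Merge at B1: OUT[B1] = IN[B2] = {a, b, c}
Applying B1's transfer function to that OUT value gives IN[B1] (row B1 above).

Answer: {a, c}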